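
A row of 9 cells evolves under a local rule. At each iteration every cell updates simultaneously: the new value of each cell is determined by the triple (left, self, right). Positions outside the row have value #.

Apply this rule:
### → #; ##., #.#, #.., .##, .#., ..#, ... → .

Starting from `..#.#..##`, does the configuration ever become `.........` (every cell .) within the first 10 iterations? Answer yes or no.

yes

........#
.........
all cells are . at iteration 2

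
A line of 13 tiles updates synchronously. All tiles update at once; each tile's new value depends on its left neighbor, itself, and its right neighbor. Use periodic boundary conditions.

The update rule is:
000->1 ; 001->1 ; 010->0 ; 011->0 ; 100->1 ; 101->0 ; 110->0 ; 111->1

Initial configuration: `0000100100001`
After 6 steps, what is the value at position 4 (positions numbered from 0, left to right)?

1111011011110
0110000001100
1001111110011
0110111101101
0000011000000
1111100111111
position 4 holds 1

1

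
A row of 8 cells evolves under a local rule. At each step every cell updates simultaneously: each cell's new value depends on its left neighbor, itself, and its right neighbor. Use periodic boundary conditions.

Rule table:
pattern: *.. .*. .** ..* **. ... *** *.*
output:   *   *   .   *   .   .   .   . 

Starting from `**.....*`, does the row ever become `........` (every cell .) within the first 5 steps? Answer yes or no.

yes

step 1: ..*...*.
step 2: .***.***
step 3: ........
all cells are . at step 3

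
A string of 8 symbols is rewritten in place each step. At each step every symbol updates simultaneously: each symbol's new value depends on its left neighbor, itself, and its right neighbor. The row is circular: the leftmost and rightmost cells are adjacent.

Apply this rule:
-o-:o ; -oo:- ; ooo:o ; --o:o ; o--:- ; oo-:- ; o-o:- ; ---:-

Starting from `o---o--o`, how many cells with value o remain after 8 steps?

---oo-o-
--o---o-
-oo--oo-
o---o---
o--oo--o
--o---o-  (repeats step 2; period 4)
step 8: o---o---
count of o: 2

2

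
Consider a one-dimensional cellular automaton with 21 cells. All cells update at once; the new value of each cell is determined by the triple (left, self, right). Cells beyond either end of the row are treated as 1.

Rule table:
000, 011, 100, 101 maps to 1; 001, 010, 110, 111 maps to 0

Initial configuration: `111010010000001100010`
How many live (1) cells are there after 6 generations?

11

000101001111101011001
110010101000010110101
001001010111001101011
100100101100101010110
010010011010010101101
101001010101001011011
count of 1: 11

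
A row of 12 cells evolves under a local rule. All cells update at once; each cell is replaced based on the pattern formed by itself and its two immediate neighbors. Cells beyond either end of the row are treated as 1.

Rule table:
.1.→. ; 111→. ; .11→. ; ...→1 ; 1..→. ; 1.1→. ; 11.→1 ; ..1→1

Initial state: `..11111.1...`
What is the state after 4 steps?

step 1: .1....1...11
step 2: ...111..11..
step 3: .11..1.1.1.1
step 4: ..1.1.......

..1.1.......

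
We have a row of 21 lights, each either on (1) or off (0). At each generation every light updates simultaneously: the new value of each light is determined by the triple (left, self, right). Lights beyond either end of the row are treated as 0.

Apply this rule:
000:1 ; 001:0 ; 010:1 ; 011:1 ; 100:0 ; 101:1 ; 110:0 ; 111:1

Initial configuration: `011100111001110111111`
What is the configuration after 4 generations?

010011000111111110001

generation 1: 011000110001101111110
generation 2: 010010100101011111100
generation 3: 010011100111111111001
generation 4: 010011000111111110001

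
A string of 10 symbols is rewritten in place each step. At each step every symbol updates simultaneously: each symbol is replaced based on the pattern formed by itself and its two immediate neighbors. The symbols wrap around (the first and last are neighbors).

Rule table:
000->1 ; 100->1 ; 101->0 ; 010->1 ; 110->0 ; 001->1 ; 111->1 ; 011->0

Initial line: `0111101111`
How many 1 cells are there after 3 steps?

step 1: 0011000110
step 2: 1100111001
step 3: 1011010110
count of 1: 6

6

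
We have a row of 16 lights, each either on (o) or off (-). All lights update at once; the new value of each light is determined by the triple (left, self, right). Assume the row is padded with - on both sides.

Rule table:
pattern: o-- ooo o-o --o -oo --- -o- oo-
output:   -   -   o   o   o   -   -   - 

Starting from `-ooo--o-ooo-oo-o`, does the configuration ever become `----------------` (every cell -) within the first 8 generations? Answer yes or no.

no

oo---o-oo--oo-o-
o---o-oo--oo-o--
---o-oo--oo-o---
--o-oo--oo-o----
-o-oo--oo-o-----
o-oo--oo-o------
-oo--oo-o-------
oo--oo-o--------
generation 8 is oo--oo-o--------, still not uniform -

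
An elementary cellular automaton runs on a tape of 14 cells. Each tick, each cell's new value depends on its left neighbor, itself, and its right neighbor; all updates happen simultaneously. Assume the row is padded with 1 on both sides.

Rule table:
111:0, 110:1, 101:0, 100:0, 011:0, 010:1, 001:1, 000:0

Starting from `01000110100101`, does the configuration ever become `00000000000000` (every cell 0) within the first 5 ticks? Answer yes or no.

tick 1: 01001010101100
tick 2: 01011010100101
tick 3: 01001010101100  (repeats tick 1; period 2)
tick 5: 01001010101100
tick 5 is 01001010101100, still not uniform 0

no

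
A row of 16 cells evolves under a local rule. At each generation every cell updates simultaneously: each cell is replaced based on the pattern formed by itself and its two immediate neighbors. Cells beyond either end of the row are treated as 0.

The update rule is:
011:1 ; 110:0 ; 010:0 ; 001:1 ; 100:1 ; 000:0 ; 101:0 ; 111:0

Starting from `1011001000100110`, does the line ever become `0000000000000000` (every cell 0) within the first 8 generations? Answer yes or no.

no

generation 1: 0010110101011101
generation 2: 0100100000010000
generation 3: 1011010000101000
generation 4: 0010001001000100
generation 5: 0101010110101010
generation 6: 1000000100000001
generation 7: 0100001010000010
generation 8: 1010010001000101
generation 8 is 1010010001000101, still not uniform 0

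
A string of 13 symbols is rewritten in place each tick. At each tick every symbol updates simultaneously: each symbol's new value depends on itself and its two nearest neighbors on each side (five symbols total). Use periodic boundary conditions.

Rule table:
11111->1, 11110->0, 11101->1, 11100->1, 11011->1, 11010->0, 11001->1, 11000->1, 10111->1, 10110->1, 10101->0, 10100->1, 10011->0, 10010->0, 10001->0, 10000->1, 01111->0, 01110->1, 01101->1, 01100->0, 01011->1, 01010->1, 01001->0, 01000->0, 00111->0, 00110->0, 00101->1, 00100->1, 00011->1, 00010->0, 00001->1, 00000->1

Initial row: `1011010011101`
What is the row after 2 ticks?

1101010010011

tick 1: 1111010001111
tick 2: 1101010010011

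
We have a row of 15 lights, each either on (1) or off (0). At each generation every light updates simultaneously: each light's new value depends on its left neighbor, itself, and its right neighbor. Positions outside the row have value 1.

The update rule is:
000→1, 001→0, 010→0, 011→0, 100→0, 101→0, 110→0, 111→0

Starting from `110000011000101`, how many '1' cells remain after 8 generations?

000111000010000
010000011000110
000111000010000  (repeats generation 1; period 2)
generation 8: 010000011000110
count of 1: 5

5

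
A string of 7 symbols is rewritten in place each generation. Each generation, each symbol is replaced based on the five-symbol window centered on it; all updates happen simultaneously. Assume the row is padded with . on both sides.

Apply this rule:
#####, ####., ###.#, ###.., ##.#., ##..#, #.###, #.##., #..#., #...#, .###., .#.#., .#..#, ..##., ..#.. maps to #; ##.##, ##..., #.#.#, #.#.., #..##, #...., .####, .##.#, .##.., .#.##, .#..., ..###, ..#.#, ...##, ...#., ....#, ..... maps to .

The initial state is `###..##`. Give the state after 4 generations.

generation 1: .###.#.
generation 2: ..###..
generation 3: ...##..
generation 4: ...#...

...#...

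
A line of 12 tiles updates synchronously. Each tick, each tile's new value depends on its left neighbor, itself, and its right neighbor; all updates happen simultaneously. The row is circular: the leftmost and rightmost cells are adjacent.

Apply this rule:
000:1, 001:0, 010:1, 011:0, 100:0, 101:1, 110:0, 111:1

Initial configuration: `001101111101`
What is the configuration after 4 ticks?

010100011011

tick 1: 000010111011
tick 2: 011011010100
tick 3: 000100111101
tick 4: 010100011011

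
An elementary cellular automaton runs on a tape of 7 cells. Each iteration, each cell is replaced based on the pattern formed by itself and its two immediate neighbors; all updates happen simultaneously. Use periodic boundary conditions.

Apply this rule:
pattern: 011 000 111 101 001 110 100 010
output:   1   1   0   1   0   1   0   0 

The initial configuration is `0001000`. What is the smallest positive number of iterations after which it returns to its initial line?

1100011
0101010
0010100
1001001
1000001
1011101
1110111
0011100
1010101
1101011
0110110
0111110
0100010
0001000

14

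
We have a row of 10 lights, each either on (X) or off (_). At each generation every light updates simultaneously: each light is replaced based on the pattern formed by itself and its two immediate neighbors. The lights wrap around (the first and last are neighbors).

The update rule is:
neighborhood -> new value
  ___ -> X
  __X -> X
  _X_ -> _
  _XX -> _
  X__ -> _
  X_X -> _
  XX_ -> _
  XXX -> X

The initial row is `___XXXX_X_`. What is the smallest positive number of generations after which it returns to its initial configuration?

3

XXX_XX____
_X_____XXX
___XXXX_X_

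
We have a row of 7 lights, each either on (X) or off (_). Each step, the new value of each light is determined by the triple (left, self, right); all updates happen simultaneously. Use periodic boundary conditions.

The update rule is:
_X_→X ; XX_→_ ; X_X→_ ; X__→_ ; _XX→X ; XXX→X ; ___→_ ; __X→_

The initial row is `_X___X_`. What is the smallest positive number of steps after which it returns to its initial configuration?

1

_X___X_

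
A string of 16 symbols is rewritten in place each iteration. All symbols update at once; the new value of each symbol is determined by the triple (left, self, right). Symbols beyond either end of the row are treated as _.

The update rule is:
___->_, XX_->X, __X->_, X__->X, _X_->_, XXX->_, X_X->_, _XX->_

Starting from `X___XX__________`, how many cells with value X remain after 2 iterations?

3

_X___XX_________
__X___XX________
count of X: 3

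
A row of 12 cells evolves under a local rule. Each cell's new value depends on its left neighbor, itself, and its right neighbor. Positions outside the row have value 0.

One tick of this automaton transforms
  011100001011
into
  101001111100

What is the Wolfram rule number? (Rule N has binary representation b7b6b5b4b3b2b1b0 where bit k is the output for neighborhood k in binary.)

position 2: 111 → 1  (bit 7 = 1)
position 3: 110 → 0  (bit 6 = 0)
position 9: 101 → 1  (bit 5 = 1)
position 4: 100 → 0  (bit 4 = 0)
position 1: 011 → 0  (bit 3 = 0)
position 8: 010 → 1  (bit 2 = 1)
position 0: 001 → 1  (bit 1 = 1)
position 5: 000 → 1  (bit 0 = 1)
bits b7..b0 = 10100111 = 167

167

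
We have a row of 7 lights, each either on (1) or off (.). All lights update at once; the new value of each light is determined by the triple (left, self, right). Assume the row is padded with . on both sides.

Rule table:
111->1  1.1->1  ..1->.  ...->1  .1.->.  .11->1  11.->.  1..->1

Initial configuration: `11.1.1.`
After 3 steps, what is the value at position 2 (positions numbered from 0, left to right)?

1.1.1.1
.1.1.1.
..1.1.1
position 2 holds 1

1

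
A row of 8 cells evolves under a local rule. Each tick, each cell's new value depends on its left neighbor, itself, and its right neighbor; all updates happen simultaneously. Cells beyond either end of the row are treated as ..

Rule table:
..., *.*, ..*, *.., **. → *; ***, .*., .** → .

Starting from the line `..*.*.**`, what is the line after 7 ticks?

*.*.*.**

**.*.*.*
.**.*.*.
*.**.*.*
.*.**.*.
*.*.**.*
.*.*.**.
*.*.*.**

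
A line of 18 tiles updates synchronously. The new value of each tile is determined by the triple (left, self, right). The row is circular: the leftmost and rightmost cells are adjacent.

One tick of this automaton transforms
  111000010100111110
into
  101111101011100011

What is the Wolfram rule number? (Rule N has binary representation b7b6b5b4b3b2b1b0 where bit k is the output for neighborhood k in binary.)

123

position 1: 111 → 0  (bit 7 = 0)
position 2: 110 → 1  (bit 6 = 1)
position 8: 101 → 1  (bit 5 = 1)
position 3: 100 → 1  (bit 4 = 1)
position 0: 011 → 1  (bit 3 = 1)
position 7: 010 → 0  (bit 2 = 0)
position 6: 001 → 1  (bit 1 = 1)
position 4: 000 → 1  (bit 0 = 1)
bits b7..b0 = 01111011 = 123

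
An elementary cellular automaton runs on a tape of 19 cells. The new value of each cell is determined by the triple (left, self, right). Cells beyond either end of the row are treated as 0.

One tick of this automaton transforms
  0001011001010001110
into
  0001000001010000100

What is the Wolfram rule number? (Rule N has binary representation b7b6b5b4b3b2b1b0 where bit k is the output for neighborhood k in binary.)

132

position 16: 111 → 1  (bit 7 = 1)
position 6: 110 → 0  (bit 6 = 0)
position 4: 101 → 0  (bit 5 = 0)
position 7: 100 → 0  (bit 4 = 0)
position 5: 011 → 0  (bit 3 = 0)
position 3: 010 → 1  (bit 2 = 1)
position 2: 001 → 0  (bit 1 = 0)
position 0: 000 → 0  (bit 0 = 0)
bits b7..b0 = 10000100 = 132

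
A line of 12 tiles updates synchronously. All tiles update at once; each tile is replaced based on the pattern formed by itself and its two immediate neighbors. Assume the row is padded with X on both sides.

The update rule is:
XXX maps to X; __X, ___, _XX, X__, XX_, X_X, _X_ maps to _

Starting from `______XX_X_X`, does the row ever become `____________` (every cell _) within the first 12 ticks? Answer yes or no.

____________
all cells are _ at tick 1

yes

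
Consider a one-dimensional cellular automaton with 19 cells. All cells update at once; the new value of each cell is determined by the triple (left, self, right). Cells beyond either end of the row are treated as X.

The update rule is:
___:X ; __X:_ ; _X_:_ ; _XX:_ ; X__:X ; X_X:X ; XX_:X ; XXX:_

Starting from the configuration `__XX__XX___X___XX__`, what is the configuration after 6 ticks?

_XX__XX__XX__XXX___

tick 1: X__XX__XXX__XX__XX_
tick 2: XX__XX___XX__XX__XX
tick 3: _XX__XXX__XX__XX___
tick 4: X_XX___XX__XX__XXX_
tick 5: XX_XXX__XX__XX___XX
tick 6: _XX__XX__XX__XXX___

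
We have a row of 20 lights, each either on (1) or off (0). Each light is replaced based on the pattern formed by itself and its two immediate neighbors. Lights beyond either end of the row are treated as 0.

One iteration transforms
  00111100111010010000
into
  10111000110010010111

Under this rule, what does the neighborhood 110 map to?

0

At position 5 the neighborhood is 110; the next row has 0 there.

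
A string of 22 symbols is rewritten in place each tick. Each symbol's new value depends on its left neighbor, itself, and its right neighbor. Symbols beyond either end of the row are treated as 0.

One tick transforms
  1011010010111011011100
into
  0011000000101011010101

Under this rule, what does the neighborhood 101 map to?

At position 1 the neighborhood is 101; the next row has 0 there.

0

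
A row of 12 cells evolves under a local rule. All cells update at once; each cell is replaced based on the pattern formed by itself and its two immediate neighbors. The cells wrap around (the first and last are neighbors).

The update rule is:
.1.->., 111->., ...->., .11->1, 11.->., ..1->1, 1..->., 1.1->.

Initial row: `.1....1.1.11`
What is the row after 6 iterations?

iteration 1: .....1....1.
iteration 2: ....1....1..
iteration 3: ...1....1...
iteration 4: ..1....1....
iteration 5: .1....1.....
iteration 6: 1....1......

1....1......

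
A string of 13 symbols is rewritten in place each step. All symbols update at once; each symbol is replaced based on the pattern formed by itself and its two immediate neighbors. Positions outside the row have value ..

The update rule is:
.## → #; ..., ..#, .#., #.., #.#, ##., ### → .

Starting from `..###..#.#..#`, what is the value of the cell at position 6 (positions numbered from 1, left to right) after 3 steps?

..#..........
.............
.............
position 6 holds .

.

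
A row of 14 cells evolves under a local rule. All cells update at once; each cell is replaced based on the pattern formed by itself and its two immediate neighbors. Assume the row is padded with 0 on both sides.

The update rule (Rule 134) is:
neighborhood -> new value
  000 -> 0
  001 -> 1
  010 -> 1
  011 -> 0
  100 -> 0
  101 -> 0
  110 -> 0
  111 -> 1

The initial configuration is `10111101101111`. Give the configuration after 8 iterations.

10101000000000

iteration 1: 10011000000110
iteration 2: 10100000001000
iteration 3: 10100000011000
iteration 4: 10100000100000
iteration 5: 10100001100000
iteration 6: 10100010000000
iteration 7: 10100110000000
iteration 8: 10101000000000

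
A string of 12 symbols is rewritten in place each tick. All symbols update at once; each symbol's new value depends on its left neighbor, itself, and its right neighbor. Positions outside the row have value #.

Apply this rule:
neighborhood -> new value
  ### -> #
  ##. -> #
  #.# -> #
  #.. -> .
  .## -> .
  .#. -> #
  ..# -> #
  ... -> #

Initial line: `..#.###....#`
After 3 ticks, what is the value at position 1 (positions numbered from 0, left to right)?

#

.###.##.###.
#.###.##.###
##.###.##.##
position 1 holds #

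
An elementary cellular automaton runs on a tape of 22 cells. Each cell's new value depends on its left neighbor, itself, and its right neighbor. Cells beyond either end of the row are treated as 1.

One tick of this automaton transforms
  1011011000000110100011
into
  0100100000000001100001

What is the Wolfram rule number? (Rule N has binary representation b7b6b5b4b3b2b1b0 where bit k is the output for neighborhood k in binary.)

position 21: 111 → 1  (bit 7 = 1)
position 0: 110 → 0  (bit 6 = 0)
position 1: 101 → 1  (bit 5 = 1)
position 7: 100 → 0  (bit 4 = 0)
position 2: 011 → 0  (bit 3 = 0)
position 16: 010 → 1  (bit 2 = 1)
position 12: 001 → 0  (bit 1 = 0)
position 8: 000 → 0  (bit 0 = 0)
bits b7..b0 = 10100100 = 164

164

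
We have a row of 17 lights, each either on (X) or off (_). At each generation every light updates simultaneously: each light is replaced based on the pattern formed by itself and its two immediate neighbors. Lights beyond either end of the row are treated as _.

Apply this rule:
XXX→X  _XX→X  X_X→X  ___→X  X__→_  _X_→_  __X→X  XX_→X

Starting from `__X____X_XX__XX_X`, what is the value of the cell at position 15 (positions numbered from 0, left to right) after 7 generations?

generation 1: XX__XXX_XXX_XXXX_
generation 2: XX_XXXXXXXXXXXXX_
generation 3: XXXXXXXXXXXXXXXX_
generation 4: XXXXXXXXXXXXXXXX_  (fixed point — unchanged through generation 7)
position 15 holds X

X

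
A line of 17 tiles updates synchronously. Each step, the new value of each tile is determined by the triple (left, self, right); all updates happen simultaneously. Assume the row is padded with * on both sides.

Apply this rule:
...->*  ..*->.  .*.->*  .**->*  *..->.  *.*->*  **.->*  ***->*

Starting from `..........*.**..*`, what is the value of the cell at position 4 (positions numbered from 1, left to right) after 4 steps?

*

step 1: .********.****..*
step 2: **************..*
step 3: **************..*  (fixed point — unchanged through step 4)
position 4 holds *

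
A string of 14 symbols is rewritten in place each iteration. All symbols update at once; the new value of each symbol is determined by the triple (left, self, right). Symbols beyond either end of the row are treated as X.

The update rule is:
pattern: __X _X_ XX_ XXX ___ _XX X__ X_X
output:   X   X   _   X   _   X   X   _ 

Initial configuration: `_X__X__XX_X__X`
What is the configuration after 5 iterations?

_XXXXXXX__XXXX
_XXXXXX_XXXXXX
_XXXXX__XXXXXX
_XXXX_XXXXXXXX
_XXX__XXXXXXXX

_XXX__XXXXXXXX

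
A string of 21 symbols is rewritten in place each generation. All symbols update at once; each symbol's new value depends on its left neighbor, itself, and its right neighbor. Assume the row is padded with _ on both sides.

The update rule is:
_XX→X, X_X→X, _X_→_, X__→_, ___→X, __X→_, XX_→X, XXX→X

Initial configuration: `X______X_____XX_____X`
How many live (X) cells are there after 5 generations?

__XXXX___XXX_XX_XXX__
X_XXXX_X_XXXXXXXXXX_X
_XXXXXX_XXXXXXXXXXXX_
_XXXXXXXXXXXXXXXXXXX_
_XXXXXXXXXXXXXXXXXXX_
count of X: 19

19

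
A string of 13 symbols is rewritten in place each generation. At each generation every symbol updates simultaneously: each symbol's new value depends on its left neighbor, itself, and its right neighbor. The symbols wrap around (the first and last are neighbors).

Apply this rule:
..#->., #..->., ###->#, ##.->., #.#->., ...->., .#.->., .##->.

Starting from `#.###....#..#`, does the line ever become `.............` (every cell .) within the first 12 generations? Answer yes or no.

...#.........
.............
all cells are . at generation 2

yes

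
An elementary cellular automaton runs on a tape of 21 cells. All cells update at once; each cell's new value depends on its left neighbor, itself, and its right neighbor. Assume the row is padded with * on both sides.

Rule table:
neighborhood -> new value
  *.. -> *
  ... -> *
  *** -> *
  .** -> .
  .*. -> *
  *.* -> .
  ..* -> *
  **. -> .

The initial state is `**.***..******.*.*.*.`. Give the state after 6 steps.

*...*.**.****..*.*.*.
.****.....**.***.*.*.
..**.*****....*..*.*.
**....***.********.*.
*.****.*...******..*.
...**..****.****.***.

...**..****.****.***.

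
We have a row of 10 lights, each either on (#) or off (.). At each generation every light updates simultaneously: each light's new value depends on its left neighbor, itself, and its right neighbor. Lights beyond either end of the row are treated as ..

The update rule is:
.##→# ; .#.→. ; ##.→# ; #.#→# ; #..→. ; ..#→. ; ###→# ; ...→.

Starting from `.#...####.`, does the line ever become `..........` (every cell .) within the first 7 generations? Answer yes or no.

.....####.
.....####.  (fixed point — unchanged through generation 7)
generation 7 is .....####., still not uniform .

no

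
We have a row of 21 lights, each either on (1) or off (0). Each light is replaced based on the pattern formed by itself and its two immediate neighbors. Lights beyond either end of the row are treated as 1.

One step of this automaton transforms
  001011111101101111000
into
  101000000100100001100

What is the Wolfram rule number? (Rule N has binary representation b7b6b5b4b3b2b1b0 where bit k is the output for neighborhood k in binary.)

position 5: 111 → 0  (bit 7 = 0)
position 9: 110 → 1  (bit 6 = 1)
position 3: 101 → 0  (bit 5 = 0)
position 0: 100 → 1  (bit 4 = 1)
position 4: 011 → 0  (bit 3 = 0)
position 2: 010 → 1  (bit 2 = 1)
position 1: 001 → 0  (bit 1 = 0)
position 19: 000 → 0  (bit 0 = 0)
bits b7..b0 = 01010100 = 84

84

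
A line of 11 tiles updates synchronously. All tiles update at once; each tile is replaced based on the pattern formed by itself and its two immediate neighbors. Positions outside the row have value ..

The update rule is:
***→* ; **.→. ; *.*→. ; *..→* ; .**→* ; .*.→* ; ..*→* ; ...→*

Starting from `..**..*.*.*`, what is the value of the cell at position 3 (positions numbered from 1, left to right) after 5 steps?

step 1: ***.***.*.*
step 2: **..**..*.*
step 3: *.***.***.*
step 4: *.**..**..*
step 5: *.*.***.***
position 3 holds *

*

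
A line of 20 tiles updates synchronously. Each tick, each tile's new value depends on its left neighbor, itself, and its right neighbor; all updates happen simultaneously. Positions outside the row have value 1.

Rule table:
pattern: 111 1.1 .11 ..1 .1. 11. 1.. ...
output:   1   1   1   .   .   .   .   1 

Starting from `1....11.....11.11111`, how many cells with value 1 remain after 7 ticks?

15

..11.1..111.1.111111
..1.1...11.1.1111111
...1..1.1.1.11111111
.1.....1.1.111111111
1..111..1.1111111111
...11....11111111111
.1.1..11.11111111111
count of 1: 15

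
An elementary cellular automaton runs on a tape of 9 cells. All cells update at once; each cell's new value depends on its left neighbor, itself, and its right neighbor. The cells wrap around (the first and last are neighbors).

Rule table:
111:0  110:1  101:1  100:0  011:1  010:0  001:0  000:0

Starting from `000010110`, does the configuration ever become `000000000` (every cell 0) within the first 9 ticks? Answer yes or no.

000001110
000001010
000000100
000000000
all cells are 0 at tick 4

yes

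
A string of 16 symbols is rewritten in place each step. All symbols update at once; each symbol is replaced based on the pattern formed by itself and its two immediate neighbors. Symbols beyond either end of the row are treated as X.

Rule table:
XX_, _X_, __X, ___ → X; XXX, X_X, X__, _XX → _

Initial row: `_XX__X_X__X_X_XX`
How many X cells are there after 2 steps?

__X_XX_X_XX_X___
_XX__X_X__X_X_XX
count of X: 8

8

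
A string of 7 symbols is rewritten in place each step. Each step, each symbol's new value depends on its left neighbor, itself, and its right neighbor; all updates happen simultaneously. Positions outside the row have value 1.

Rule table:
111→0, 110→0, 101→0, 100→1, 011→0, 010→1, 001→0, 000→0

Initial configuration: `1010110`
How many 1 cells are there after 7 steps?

step 1: 0010000
step 2: 1011000
step 3: 0000100
step 4: 1000110
step 5: 0100000
step 6: 0110000
step 7: 0001000
count of 1: 1

1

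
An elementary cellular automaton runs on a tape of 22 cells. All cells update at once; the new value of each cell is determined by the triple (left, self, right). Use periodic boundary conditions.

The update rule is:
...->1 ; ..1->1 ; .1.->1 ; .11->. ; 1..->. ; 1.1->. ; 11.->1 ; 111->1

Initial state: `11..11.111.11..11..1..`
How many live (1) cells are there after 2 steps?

step 1: .1.1.1..11..1.1.1.11.1
step 2: .1.1.1.1.1.11.1.1..1.1
count of 1: 11

11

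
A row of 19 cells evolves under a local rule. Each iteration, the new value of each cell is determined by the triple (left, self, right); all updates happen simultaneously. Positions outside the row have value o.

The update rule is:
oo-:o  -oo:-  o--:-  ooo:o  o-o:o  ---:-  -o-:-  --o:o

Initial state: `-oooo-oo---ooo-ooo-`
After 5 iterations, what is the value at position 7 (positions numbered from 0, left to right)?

o-oooo-o--o-ooo-ooo
oo-oooo--o-o-ooo-oo
ooo-ooo-o-o-o-ooo-o
oooo-ooo-o-o-o-ooo-
ooooo-ooo-o-o-o-ooo
position 7 holds o

o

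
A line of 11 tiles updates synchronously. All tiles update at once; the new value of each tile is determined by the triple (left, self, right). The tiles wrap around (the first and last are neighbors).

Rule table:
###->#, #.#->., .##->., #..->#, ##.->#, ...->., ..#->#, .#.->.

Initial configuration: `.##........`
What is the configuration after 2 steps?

...##.....#

step 1: #.##.......
step 2: ...##.....#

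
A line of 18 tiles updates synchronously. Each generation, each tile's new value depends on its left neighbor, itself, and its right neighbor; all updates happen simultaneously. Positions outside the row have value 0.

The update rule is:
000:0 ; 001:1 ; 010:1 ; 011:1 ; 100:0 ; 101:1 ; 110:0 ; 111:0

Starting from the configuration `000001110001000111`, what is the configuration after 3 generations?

001100001100110000

generation 1: 000011000011001100
generation 2: 000110000110011000
generation 3: 001100001100110000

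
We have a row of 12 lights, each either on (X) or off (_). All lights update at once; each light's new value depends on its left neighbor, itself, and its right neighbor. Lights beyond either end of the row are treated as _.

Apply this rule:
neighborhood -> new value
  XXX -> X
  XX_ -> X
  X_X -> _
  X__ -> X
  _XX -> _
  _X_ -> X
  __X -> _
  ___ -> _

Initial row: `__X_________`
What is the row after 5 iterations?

______XX____

__XX________
___XX_______
____XX______
_____XX_____
______XX____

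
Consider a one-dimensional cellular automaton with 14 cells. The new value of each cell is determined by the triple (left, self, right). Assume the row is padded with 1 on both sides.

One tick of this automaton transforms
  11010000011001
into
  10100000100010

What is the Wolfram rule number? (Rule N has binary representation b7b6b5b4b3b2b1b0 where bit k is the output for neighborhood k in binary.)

162

position 0: 111 → 1  (bit 7 = 1)
position 1: 110 → 0  (bit 6 = 0)
position 2: 101 → 1  (bit 5 = 1)
position 4: 100 → 0  (bit 4 = 0)
position 9: 011 → 0  (bit 3 = 0)
position 3: 010 → 0  (bit 2 = 0)
position 8: 001 → 1  (bit 1 = 1)
position 5: 000 → 0  (bit 0 = 0)
bits b7..b0 = 10100010 = 162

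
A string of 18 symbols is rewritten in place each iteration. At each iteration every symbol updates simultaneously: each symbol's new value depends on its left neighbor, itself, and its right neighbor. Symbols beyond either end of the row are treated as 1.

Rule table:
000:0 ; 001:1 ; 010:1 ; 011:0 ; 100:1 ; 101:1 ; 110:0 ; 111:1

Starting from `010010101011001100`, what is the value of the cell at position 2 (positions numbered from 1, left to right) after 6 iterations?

1

111111111100110011
111111111011001101
111111110100110010
111111101111001111
111111010110110111
111110111001001011
position 2 holds 1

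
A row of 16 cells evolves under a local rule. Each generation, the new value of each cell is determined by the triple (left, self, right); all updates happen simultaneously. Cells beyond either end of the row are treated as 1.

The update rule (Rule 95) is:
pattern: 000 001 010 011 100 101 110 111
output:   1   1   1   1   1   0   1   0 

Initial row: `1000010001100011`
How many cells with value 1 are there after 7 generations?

1111111111111110
0000000000000010
1111111111111110  (repeats generation 1; period 2)
generation 7: 1111111111111110
count of 1: 15

15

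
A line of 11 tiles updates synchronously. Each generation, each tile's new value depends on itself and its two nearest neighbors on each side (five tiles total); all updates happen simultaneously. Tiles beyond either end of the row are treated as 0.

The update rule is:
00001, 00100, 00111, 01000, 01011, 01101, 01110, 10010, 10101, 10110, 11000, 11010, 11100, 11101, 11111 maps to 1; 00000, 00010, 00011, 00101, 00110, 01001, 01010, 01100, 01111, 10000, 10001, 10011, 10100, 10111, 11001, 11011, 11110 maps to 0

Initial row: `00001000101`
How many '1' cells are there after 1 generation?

3

00101100000
count of 1: 3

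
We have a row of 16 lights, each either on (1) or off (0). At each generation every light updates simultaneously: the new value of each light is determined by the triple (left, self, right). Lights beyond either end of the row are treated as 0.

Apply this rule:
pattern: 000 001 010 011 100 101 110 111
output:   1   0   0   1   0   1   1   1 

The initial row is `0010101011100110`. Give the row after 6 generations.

generation 1: 1001010111100110
generation 2: 0000101111100110
generation 3: 1110011111100110
generation 4: 1110011111100110  (fixed point — unchanged through generation 6)

1110011111100110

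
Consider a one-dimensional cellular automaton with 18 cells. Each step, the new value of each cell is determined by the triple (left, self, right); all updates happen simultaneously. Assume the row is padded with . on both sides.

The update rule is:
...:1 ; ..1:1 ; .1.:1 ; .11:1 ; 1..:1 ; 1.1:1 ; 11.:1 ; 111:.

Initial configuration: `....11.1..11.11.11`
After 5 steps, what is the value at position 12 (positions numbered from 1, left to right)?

step 1: 111111111111111111
step 2: 1................1
step 3: 111111111111111111  (repeats step 1; period 2)
step 5: 111111111111111111
position 12 holds 1

1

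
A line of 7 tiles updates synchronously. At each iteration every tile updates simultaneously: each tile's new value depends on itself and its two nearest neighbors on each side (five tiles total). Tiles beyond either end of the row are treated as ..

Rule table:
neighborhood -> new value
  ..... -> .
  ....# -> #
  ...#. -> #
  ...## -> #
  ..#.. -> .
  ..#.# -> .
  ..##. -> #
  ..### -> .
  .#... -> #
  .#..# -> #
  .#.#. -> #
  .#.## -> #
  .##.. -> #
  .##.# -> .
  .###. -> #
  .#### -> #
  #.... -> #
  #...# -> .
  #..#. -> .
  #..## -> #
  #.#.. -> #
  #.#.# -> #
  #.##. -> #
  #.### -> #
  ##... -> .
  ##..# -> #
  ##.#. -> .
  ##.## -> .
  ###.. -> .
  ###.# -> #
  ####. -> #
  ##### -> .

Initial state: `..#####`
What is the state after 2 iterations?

#..####

##.#.#.
#..####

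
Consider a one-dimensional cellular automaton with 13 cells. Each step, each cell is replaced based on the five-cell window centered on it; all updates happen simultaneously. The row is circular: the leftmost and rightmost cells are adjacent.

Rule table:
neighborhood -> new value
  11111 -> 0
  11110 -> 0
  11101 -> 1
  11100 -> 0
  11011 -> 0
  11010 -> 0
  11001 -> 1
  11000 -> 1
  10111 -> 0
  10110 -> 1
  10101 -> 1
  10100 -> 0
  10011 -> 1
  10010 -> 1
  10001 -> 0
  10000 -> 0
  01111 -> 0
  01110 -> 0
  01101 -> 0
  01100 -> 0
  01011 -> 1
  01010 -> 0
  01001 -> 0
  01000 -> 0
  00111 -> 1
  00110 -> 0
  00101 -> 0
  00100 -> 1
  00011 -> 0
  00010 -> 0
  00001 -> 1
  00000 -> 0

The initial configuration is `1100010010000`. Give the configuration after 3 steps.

step 1: 0010010110010
step 2: 0010101101110
step 3: 0000111000001

0000111000001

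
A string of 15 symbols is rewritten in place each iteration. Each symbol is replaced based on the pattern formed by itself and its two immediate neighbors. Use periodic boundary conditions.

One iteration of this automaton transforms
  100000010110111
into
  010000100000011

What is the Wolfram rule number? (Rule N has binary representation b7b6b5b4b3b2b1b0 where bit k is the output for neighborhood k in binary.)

position 13: 111 → 1  (bit 7 = 1)
position 0: 110 → 0  (bit 6 = 0)
position 8: 101 → 0  (bit 5 = 0)
position 1: 100 → 1  (bit 4 = 1)
position 9: 011 → 0  (bit 3 = 0)
position 7: 010 → 0  (bit 2 = 0)
position 6: 001 → 1  (bit 1 = 1)
position 2: 000 → 0  (bit 0 = 0)
bits b7..b0 = 10010010 = 146

146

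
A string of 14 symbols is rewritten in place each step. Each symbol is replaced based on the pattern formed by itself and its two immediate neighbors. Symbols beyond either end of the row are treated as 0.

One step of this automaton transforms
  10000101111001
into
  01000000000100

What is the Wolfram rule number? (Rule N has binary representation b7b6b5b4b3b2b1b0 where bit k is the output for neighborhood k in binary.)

16

position 8: 111 → 0  (bit 7 = 0)
position 10: 110 → 0  (bit 6 = 0)
position 6: 101 → 0  (bit 5 = 0)
position 1: 100 → 1  (bit 4 = 1)
position 7: 011 → 0  (bit 3 = 0)
position 0: 010 → 0  (bit 2 = 0)
position 4: 001 → 0  (bit 1 = 0)
position 2: 000 → 0  (bit 0 = 0)
bits b7..b0 = 00010000 = 16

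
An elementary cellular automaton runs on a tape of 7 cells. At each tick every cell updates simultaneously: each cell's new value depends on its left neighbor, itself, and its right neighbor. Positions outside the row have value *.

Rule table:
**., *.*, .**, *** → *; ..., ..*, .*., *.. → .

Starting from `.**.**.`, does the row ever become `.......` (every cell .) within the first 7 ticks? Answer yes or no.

*******
*******  (fixed point — unchanged through tick 7)
tick 7 is *******, still not uniform .

no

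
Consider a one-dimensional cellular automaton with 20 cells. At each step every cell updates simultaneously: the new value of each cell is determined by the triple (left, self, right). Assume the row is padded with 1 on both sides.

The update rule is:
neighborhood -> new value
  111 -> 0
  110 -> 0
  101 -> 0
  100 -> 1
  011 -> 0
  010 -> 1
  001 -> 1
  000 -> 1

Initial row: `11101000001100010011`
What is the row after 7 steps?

00001111110011111100

00001111110011111100
11110000001100000011
00001111110011111100  (repeats step 1; period 2)
step 7: 00001111110011111100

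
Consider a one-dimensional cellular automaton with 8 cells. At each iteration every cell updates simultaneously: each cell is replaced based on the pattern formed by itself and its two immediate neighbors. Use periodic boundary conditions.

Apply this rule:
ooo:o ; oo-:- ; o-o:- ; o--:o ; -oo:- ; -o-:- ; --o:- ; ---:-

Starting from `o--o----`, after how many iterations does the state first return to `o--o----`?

8

-o--o---
--o--o--
---o--o-
----o--o
o----o--
-o----o-
--o----o
o--o----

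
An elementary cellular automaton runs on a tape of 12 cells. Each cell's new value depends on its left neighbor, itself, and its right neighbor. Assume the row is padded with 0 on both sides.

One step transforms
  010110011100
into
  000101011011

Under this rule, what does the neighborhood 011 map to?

At position 3 the neighborhood is 011; the next row has 1 there.

1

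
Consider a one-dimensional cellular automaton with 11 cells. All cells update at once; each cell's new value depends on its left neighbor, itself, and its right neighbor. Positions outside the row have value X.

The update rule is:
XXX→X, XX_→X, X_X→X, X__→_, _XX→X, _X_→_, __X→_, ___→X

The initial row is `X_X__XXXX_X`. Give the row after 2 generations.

generation 1: XX___XXXXXX
generation 2: XX_X_XXXXXX

XX_X_XXXXXX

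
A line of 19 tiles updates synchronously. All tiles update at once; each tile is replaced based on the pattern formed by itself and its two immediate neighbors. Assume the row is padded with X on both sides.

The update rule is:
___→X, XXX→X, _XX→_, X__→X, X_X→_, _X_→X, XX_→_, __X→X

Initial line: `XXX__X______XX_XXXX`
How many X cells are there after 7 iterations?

XX_XXXXXXXXX____XXX
X___XXXXXXX_XXXX_XX
_XXX_XXXXX___XX___X
__X___XXX_XXX__XXX_
XXXXXX_X___X_XX_X__
XXXXX__XXXXX____XXX
XXXX_XX_XXX_XXXX_XX
count of X: 15

15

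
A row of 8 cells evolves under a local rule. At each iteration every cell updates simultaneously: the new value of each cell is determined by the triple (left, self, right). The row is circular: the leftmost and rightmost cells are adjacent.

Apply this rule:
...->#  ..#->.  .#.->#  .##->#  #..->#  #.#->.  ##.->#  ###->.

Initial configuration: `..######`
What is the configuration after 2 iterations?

#.#....#
#.####.#

#.####.#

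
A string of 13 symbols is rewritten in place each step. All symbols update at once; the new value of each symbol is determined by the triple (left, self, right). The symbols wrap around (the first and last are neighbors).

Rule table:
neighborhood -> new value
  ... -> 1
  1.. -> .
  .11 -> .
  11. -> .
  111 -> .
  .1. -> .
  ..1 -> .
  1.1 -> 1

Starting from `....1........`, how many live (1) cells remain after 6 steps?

111...1111111
....1........  (repeats step 0; period 2)
step 6: ....1........
count of 1: 1

1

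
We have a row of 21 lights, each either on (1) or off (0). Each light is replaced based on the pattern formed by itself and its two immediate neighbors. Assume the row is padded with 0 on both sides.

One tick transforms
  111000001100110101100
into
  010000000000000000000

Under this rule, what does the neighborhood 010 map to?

0

At position 15 the neighborhood is 010; the next row has 0 there.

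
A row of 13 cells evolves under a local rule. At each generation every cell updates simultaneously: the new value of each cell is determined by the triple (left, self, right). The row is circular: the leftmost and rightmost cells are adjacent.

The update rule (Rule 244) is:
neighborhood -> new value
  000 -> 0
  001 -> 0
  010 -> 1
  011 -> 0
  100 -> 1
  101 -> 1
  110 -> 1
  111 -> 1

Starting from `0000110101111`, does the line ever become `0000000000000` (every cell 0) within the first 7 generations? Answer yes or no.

generation 1: 1000011110111
generation 2: 1100001111011
generation 3: 1110000111101
generation 4: 1111000011110
generation 5: 0111100001111
generation 6: 1011110000111
generation 7: 1101111000011
generation 7 is 1101111000011, still not uniform 0

no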